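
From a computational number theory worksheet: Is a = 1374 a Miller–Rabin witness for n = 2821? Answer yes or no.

no

n − 1 = 2820 = 2^2 · 705, so s = 2 and d = 705.
Repeated squaring mod 2821: 1374^1 ≡ 1374, 1374^2 ≡ 627, 1374^4 ≡ 1010, 1374^8 ≡ 1719, 1374^16 ≡ 1374, 1374^32 ≡ 627, 1374^64 ≡ 1010, 1374^128 ≡ 1719, 1374^256 ≡ 1374, 1374^512 ≡ 627.
705 = 512 + 128 + 64 + 1, so 1374^705 ≡ 627·1719·1010·1374 ≡ 1 (mod 2821).
x_0 = 1374^705 mod 2821 = 1.
x_0 = 1, so 1374 is not a witness.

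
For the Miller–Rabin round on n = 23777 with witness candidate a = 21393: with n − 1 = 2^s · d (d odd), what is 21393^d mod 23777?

11822

n − 1 = 23776 = 2^5 · 743, so s = 5 and d = 743.
21393^743 mod 23777 = 11822.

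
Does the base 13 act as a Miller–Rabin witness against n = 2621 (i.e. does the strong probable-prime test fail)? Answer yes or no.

n − 1 = 2620 = 2^2 · 655, so s = 2 and d = 655.
Repeated squaring mod 2621: 13^1 ≡ 13, 13^2 ≡ 169, 13^4 ≡ 2351, 13^8 ≡ 2133, 13^16 ≡ 2254, 13^32 ≡ 1018, 13^64 ≡ 1029, 13^128 ≡ 2578, 13^256 ≡ 1849, 13^512 ≡ 1017.
655 = 512 + 128 + 8 + 4 + 2 + 1, so 13^655 ≡ 1017·2578·2133·2351·169·13 ≡ 472 (mod 2621).
x_0 = 13^655 mod 2621 = 472.
x_0 is neither 1 nor 2620, so continue squaring.
x_1 = 472^2 mod 2621 = 2620.
x_1 ≡ −1, so 13 is not a witness.

no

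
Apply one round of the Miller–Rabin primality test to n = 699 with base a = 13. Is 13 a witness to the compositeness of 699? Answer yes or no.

yes

n − 1 = 698 = 2^1 · 349, so s = 1 and d = 349.
Repeated squaring mod 699: 13^1 ≡ 13, 13^2 ≡ 169, 13^4 ≡ 601, 13^8 ≡ 517, 13^16 ≡ 271, 13^32 ≡ 46, 13^64 ≡ 19, 13^128 ≡ 361, 13^256 ≡ 307.
349 = 256 + 64 + 16 + 8 + 4 + 1, so 13^349 ≡ 307·19·271·517·601·13 ≡ 13 (mod 699).
x_0 = 13^349 mod 699 = 13.
x_0 ∉ {1, 698} and s = 1, so 13 is a Miller–Rabin witness and 699 is composite.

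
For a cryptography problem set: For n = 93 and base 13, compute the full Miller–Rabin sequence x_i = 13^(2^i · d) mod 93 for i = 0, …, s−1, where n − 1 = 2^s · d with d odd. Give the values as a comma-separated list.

n − 1 = 92 = 2^2 · 23, so s = 2 and d = 23.
x_0 = 13^23 mod 93 = 55.
x_1 = 55^2 mod 93 = 49.

55, 49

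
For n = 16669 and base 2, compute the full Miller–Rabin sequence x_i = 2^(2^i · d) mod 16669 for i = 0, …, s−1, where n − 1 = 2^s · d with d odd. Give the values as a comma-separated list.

8711, 4233

n − 1 = 16668 = 2^2 · 4167, so s = 2 and d = 4167.
x_0 = 2^4167 mod 16669 = 8711.
x_1 = 8711^2 mod 16669 = 4233.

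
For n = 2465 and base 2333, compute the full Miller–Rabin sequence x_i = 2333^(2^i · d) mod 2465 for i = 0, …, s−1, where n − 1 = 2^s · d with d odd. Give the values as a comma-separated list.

n − 1 = 2464 = 2^5 · 77, so s = 5 and d = 77.
x_0 = 2333^77 mod 2465 = 463.
x_1 = 463^2 mod 2465 = 2379.
x_2 = 2379^2 mod 2465 = 1.
x_3 = 1^2 mod 2465 = 1.
x_4 = 1^2 mod 2465 = 1.

463, 2379, 1, 1, 1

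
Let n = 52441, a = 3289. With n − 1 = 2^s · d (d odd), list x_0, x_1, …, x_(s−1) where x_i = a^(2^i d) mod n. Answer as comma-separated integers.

39160, 25878, 51755

n − 1 = 52440 = 2^3 · 6555, so s = 3 and d = 6555.
x_0 = 3289^6555 mod 52441 = 39160.
x_1 = 39160^2 mod 52441 = 25878.
x_2 = 25878^2 mod 52441 = 51755.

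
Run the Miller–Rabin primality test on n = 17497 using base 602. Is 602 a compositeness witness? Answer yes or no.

no

n − 1 = 17496 = 2^3 · 2187, so s = 3 and d = 2187.
x_0 = 602^2187 mod 17497 = 2979.
x_0 is neither 1 nor 17496, so continue squaring.
x_1 = 2979^2 mod 17497 = 3462.
x_2 = 3462^2 mod 17497 = 17496.
x_2 ≡ −1, so 602 is not a witness.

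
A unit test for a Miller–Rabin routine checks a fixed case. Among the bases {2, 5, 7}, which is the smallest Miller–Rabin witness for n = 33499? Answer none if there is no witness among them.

n − 1 = 33498 = 2^1 · 16749, so s = 1 and d = 16749.
Base 2: x_0 = 2^16749 mod 33499 = 25034. x_0 ∉ {1, 33498} and s = 1, so 2 is a Miller–Rabin witness and 33499 is composite.
Base 5: x_0 = 5^16749 mod 33499 = 8374. x_0 ∉ {1, 33498} and s = 1, so 5 is a Miller–Rabin witness and 33499 is composite.
Base 7: x_0 = 7^16749 mod 33499 = 24238. x_0 ∉ {1, 33498} and s = 1, so 7 is a Miller–Rabin witness and 33499 is composite.
The smallest witness among the given bases is 2.

2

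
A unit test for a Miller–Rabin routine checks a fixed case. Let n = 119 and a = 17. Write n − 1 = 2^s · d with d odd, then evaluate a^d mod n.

n − 1 = 118 = 2^1 · 59, so s = 1 and d = 59.
17^59 mod 119 = 68.

68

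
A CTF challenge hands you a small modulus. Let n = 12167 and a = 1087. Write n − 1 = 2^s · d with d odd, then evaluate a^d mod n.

n − 1 = 12166 = 2^1 · 6083, so s = 1 and d = 6083.
By repeated squaring, 1087^6083 ≡ 6694 (mod 12167).

6694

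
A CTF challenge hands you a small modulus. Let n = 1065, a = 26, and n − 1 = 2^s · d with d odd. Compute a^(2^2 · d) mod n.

n − 1 = 1064 = 2^3 · 133, so s = 3 and d = 133.
Repeated squaring mod 1065: 26^1 ≡ 26, 26^2 ≡ 676, 26^4 ≡ 91, 26^8 ≡ 826, 26^16 ≡ 676, 26^32 ≡ 91, 26^64 ≡ 826, 26^128 ≡ 676.
133 = 128 + 4 + 1, so 26^133 ≡ 676·91·26 ≡ 851 (mod 1065).
x_0 = 851.
x_1 = 851^2 mod 1065 = 1.
x_2 = 1^2 mod 1065 = 1.

1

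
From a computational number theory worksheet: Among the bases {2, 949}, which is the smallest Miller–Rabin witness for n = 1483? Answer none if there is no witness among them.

n − 1 = 1482 = 2^1 · 741, so s = 1 and d = 741.
Base 2: x_0 = 2^741 mod 1483 = 1482. x_0 = 1482 ≡ −1, so 2 is not a witness.
Base 949: x_0 = 949^741 mod 1483 = 1. x_0 = 1, so 949 is not a witness.
No listed base is a witness for 1483.

none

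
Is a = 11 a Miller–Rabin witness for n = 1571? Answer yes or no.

no

n − 1 = 1570 = 2^1 · 785, so s = 1 and d = 785.
Repeated squaring mod 1571: 11^1 ≡ 11, 11^2 ≡ 121, 11^4 ≡ 502, 11^8 ≡ 644, 11^16 ≡ 1563, 11^32 ≡ 64, 11^64 ≡ 954, 11^128 ≡ 507, 11^256 ≡ 976, 11^512 ≡ 550.
785 = 512 + 256 + 16 + 1, so 11^785 ≡ 550·976·1563·11 ≡ 1570 (mod 1571).
x_0 = 11^785 mod 1571 = 1570.
x_0 = 1570 ≡ −1, so 11 is not a witness.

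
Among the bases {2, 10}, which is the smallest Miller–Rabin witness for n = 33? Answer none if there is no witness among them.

2

n − 1 = 32 = 2^5 · 1, so s = 5 and d = 1.
Base 2: x_0 = 2^1 mod 33 = 2. x_0 is neither 1 nor 32, so continue squaring. x_1 = 2^2 mod 33 = 4. x_2 = 4^2 mod 33 = 16. x_3 = 16^2 mod 33 = 25. x_4 = 25^2 mod 33 = 31. Reached i = s−1 = 4 without hitting −1: 2 is a Miller–Rabin witness and 33 is composite.
Base 10: x_0 = 10^1 mod 33 = 10. x_0 is neither 1 nor 32, so continue squaring. x_1 = 10^2 mod 33 = 1. x_1 = 1 but x_0 ≠ ±1, a nontrivial square root of 1 — 10 is a witness and 33 is composite.
The smallest witness among the given bases is 2.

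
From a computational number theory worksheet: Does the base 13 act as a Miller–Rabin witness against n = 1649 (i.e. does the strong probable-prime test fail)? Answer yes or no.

yes

n − 1 = 1648 = 2^4 · 103, so s = 4 and d = 103.
x_0 = 13^103 mod 1649 = 769.
x_0 is neither 1 nor 1648, so continue squaring.
x_1 = 769^2 mod 1649 = 1019.
x_2 = 1019^2 mod 1649 = 1140.
x_3 = 1140^2 mod 1649 = 188.
Reached i = s−1 = 3 without hitting −1: 13 is a Miller–Rabin witness and 1649 is composite.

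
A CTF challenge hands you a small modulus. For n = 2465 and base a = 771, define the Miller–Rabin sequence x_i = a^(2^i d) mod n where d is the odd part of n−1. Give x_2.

n − 1 = 2464 = 2^5 · 77, so s = 5 and d = 77.
By repeated squaring, 771^77 ≡ 1931 (mod 2465).
x_0 = 1931.
x_1 = 1931^2 mod 2465 = 1681.
x_2 = 1681^2 mod 2465 = 871.

871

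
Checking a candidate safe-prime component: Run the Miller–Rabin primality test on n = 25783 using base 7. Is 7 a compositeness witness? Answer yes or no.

yes

n − 1 = 25782 = 2^1 · 12891, so s = 1 and d = 12891.
x_0 = 7^12891 mod 25783 = 5093.
x_0 ∉ {1, 25782} and s = 1, so 7 is a Miller–Rabin witness and 25783 is composite.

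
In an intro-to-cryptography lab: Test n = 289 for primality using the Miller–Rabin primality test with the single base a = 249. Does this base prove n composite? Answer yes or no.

no

n − 1 = 288 = 2^5 · 9, so s = 5 and d = 9.
By repeated squaring, 249^9 ≡ 40 (mod 289).
x_0 = 249^9 mod 289 = 40.
x_0 is neither 1 nor 288, so continue squaring.
x_1 = 40^2 mod 289 = 155.
x_2 = 155^2 mod 289 = 38.
x_3 = 38^2 mod 289 = 288.
x_3 ≡ −1, so 249 is not a witness.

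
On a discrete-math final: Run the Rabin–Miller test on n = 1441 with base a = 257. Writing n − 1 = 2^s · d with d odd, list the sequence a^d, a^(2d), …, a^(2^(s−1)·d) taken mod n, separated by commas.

n − 1 = 1440 = 2^5 · 45, so s = 5 and d = 45.
x_0 = 257^45 mod 1441 = 595.
x_1 = 595^2 mod 1441 = 980.
x_2 = 980^2 mod 1441 = 694.
x_3 = 694^2 mod 1441 = 342.
x_4 = 342^2 mod 1441 = 243.

595, 980, 694, 342, 243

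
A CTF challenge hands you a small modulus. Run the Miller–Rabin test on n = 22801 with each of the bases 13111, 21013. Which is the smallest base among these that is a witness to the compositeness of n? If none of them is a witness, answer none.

n − 1 = 22800 = 2^4 · 1425, so s = 4 and d = 1425.
Base 13111: x_0 = 13111^1425 mod 22801 = 1. x_0 = 1, so 13111 is not a witness.
Base 21013: x_0 = 21013^1425 mod 22801 = 20082. x_0 is neither 1 nor 22800, so continue squaring. x_1 = 20082^2 mod 22801 = 5437. x_2 = 5437^2 mod 22801 = 10873. x_3 = 10873^2 mod 22801 = 21745. Reached i = s−1 = 3 without hitting −1: 21013 is a Miller–Rabin witness and 22801 is composite.
The smallest witness among the given bases is 21013.

21013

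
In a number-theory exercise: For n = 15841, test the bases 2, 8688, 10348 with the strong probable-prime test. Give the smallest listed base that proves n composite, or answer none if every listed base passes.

n − 1 = 15840 = 2^5 · 495, so s = 5 and d = 495.
Base 2: x_0 = 2^495 mod 15841 = 1. x_0 = 1, so 2 is not a witness.
Base 8688: x_0 = 8688^495 mod 15841 = 1. x_0 = 1, so 8688 is not a witness.
Base 10348: x_0 = 10348^495 mod 15841 = 1. x_0 = 1, so 10348 is not a witness.
No listed base is a witness for 15841.

none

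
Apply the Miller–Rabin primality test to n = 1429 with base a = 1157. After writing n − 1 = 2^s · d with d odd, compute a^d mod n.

1

n − 1 = 1428 = 2^2 · 357, so s = 2 and d = 357.
1157^357 mod 1429 = 1.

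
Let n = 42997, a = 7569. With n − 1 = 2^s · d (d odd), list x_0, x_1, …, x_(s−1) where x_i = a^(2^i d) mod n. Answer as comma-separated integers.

n − 1 = 42996 = 2^2 · 10749, so s = 2 and d = 10749.
x_0 = 7569^10749 mod 42997 = 40053.
x_1 = 40053^2 mod 42997 = 24739.

40053, 24739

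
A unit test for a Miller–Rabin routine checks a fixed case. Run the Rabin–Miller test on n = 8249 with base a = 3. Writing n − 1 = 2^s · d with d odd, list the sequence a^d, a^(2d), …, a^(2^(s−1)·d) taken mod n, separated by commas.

6254, 4007, 3495

n − 1 = 8248 = 2^3 · 1031, so s = 3 and d = 1031.
x_0 = 3^1031 mod 8249 = 6254.
x_1 = 6254^2 mod 8249 = 4007.
x_2 = 4007^2 mod 8249 = 3495.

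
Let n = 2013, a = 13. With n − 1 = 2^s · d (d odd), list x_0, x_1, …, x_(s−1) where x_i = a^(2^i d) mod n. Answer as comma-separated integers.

1999, 196

n − 1 = 2012 = 2^2 · 503, so s = 2 and d = 503.
x_0 = 13^503 mod 2013 = 1999.
x_1 = 1999^2 mod 2013 = 196.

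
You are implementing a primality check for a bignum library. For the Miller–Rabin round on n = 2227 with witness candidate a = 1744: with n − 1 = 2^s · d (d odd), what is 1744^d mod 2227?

1469

n − 1 = 2226 = 2^1 · 1113, so s = 1 and d = 1113.
Repeated squaring mod 2227: 1744^1 ≡ 1744, 1744^2 ≡ 1681, 1744^4 ≡ 1925, 1744^8 ≡ 2124, 1744^16 ≡ 1701, 1744^32 ≡ 528, 1744^64 ≡ 409, 1744^128 ≡ 256, 1744^256 ≡ 953, 1744^512 ≡ 1820, 1744^1024 ≡ 851.
1113 = 1024 + 64 + 16 + 8 + 1, so 1744^1113 ≡ 851·409·1701·2124·1744 ≡ 1469 (mod 2227).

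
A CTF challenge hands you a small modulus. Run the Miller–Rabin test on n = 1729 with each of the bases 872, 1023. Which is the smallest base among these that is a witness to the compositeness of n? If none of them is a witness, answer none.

n − 1 = 1728 = 2^6 · 27, so s = 6 and d = 27.
Base 872: x_0 = 872^27 mod 1729 = 1. x_0 = 1, so 872 is not a witness.
Base 1023: x_0 = 1023^27 mod 1729 = 1. x_0 = 1, so 1023 is not a witness.
No listed base is a witness for 1729.

none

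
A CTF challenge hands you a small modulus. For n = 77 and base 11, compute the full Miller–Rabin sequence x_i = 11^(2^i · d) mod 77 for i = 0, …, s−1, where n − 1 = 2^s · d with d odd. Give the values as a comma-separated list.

n − 1 = 76 = 2^2 · 19, so s = 2 and d = 19.
x_0 = 11^19 mod 77 = 11.
x_1 = 11^2 mod 77 = 44.

11, 44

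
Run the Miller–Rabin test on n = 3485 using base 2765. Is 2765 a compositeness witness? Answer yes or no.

yes

n − 1 = 3484 = 2^2 · 871, so s = 2 and d = 871.
x_0 = 2765^871 mod 3485 = 1125.
x_0 is neither 1 nor 3484, so continue squaring.
x_1 = 1125^2 mod 3485 = 570.
Reached i = s−1 = 1 without hitting −1: 2765 is a Miller–Rabin witness and 3485 is composite.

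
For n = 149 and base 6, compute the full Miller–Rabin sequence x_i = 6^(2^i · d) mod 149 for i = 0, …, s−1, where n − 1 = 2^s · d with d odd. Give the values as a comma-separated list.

1, 1

n − 1 = 148 = 2^2 · 37, so s = 2 and d = 37.
x_0 = 6^37 mod 149 = 1.
x_1 = 1^2 mod 149 = 1.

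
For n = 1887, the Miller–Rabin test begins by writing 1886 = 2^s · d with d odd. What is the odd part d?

943

Halving: 1886 → 943; 943 is odd.
So 1886 = 2^1 · 943.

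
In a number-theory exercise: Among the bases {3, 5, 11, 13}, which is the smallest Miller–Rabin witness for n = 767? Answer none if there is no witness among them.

3

n − 1 = 766 = 2^1 · 383, so s = 1 and d = 383.
Base 3: x_0 = 3^383 mod 767 = 139. x_0 ∉ {1, 766} and s = 1, so 3 is a Miller–Rabin witness and 767 is composite.
Base 5: x_0 = 5^383 mod 767 = 580. x_0 ∉ {1, 766} and s = 1, so 5 is a Miller–Rabin witness and 767 is composite.
Base 11: x_0 = 11^383 mod 767 = 32. x_0 ∉ {1, 766} and s = 1, so 11 is a Miller–Rabin witness and 767 is composite.
Base 13: x_0 = 13^383 mod 767 = 689. x_0 ∉ {1, 766} and s = 1, so 13 is a Miller–Rabin witness and 767 is composite.
The smallest witness among the given bases is 3.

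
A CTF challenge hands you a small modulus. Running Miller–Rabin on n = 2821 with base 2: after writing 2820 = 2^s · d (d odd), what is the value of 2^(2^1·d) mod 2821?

1520

n − 1 = 2820 = 2^2 · 705, so s = 2 and d = 705.
Repeated squaring mod 2821: 2^1 ≡ 2, 2^2 ≡ 4, 2^4 ≡ 16, 2^8 ≡ 256, 2^16 ≡ 653, 2^32 ≡ 438, 2^64 ≡ 16, 2^128 ≡ 256, 2^256 ≡ 653, 2^512 ≡ 438.
705 = 512 + 128 + 64 + 1, so 2^705 ≡ 438·256·16·2 ≡ 2605 (mod 2821).
x_0 = 2605.
x_1 = 2605^2 mod 2821 = 1520.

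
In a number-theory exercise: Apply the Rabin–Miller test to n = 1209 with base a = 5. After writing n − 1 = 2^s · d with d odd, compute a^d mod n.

749

n − 1 = 1208 = 2^3 · 151, so s = 3 and d = 151.
5^151 mod 1209 = 749.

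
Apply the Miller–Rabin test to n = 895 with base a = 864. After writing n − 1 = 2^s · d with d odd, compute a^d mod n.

n − 1 = 894 = 2^1 · 447, so s = 1 and d = 447.
Repeated squaring mod 895: 864^1 ≡ 864, 864^2 ≡ 66, 864^4 ≡ 776, 864^8 ≡ 736, 864^16 ≡ 221, 864^32 ≡ 511, 864^64 ≡ 676, 864^128 ≡ 526, 864^256 ≡ 121.
447 = 256 + 128 + 32 + 16 + 8 + 4 + 2 + 1, so 864^447 ≡ 121·526·511·221·736·776·66·864 ≡ 829 (mod 895).

829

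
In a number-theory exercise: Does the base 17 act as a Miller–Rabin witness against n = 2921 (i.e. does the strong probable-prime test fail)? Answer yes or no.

yes

n − 1 = 2920 = 2^3 · 365, so s = 3 and d = 365.
x_0 = 17^365 mod 2921 = 1137.
x_0 is neither 1 nor 2920, so continue squaring.
x_1 = 1137^2 mod 2921 = 1687.
x_2 = 1687^2 mod 2921 = 915.
Reached i = s−1 = 2 without hitting −1: 17 is a Miller–Rabin witness and 2921 is composite.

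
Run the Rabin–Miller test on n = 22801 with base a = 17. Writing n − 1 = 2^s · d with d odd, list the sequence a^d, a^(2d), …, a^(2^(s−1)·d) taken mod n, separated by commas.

4682, 9363, 18725, 14648

n − 1 = 22800 = 2^4 · 1425, so s = 4 and d = 1425.
x_0 = 17^1425 mod 22801 = 4682.
x_1 = 4682^2 mod 22801 = 9363.
x_2 = 9363^2 mod 22801 = 18725.
x_3 = 18725^2 mod 22801 = 14648.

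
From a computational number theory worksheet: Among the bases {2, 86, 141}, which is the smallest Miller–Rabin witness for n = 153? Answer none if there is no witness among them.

n − 1 = 152 = 2^3 · 19, so s = 3 and d = 19.
Base 2: x_0 = 2^19 mod 153 = 110. x_0 is neither 1 nor 152, so continue squaring. x_1 = 110^2 mod 153 = 13. x_2 = 13^2 mod 153 = 16. Reached i = s−1 = 2 without hitting −1: 2 is a Miller–Rabin witness and 153 is composite.
Base 86: x_0 = 86^19 mod 153 = 86. x_0 is neither 1 nor 152, so continue squaring. x_1 = 86^2 mod 153 = 52. x_2 = 52^2 mod 153 = 103. Reached i = s−1 = 2 without hitting −1: 86 is a Miller–Rabin witness and 153 is composite.
Base 141: x_0 = 141^19 mod 153 = 108. x_0 is neither 1 nor 152, so continue squaring. x_1 = 108^2 mod 153 = 36. x_2 = 36^2 mod 153 = 72. Reached i = s−1 = 2 without hitting −1: 141 is a Miller–Rabin witness and 153 is composite.
The smallest witness among the given bases is 2.

2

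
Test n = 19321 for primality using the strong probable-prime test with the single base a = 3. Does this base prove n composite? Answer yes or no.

yes

n − 1 = 19320 = 2^3 · 2415, so s = 3 and d = 2415.
Repeated squaring mod 19321: 3^1 ≡ 3, 3^2 ≡ 9, 3^4 ≡ 81, 3^8 ≡ 6561, 3^16 ≡ 18854, 3^32 ≡ 5558, 3^64 ≡ 16406, 3^128 ≡ 15306, 3^256 ≡ 6511, 3^512 ≡ 2847, 3^1024 ≡ 9910, 3^2048 ≡ 18778.
2415 = 2048 + 256 + 64 + 32 + 8 + 4 + 2 + 1, so 3^2415 ≡ 18778·6511·16406·5558·6561·81·9·3 ≡ 16123 (mod 19321).
x_0 = 3^2415 mod 19321 = 16123.
x_0 is neither 1 nor 19320, so continue squaring.
x_1 = 16123^2 mod 19321 = 6395.
x_2 = 6395^2 mod 19321 = 12789.
Reached i = s−1 = 2 without hitting −1: 3 is a Miller–Rabin witness and 19321 is composite.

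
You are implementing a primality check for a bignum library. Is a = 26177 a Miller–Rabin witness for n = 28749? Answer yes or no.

n − 1 = 28748 = 2^2 · 7187, so s = 2 and d = 7187.
Repeated squaring mod 28749: 26177^1 ≡ 26177, 26177^2 ≡ 2914, 26177^4 ≡ 10441, 26177^8 ≡ 27022, 26177^16 ≡ 21382, 26177^32 ≡ 23326, 26177^64 ≡ 27451, 26177^128 ≡ 17362, 26177^256 ≡ 5779, 26177^512 ≡ 19252, 26177^1024 ≡ 7396, 26177^2048 ≡ 20218, 26177^4096 ≡ 14242.
7187 = 4096 + 2048 + 1024 + 16 + 2 + 1, so 26177^7187 ≡ 14242·20218·7396·21382·2914·26177 ≡ 9494 (mod 28749).
x_0 = 26177^7187 mod 28749 = 9494.
x_0 is neither 1 nor 28748, so continue squaring.
x_1 = 9494^2 mod 28749 = 7921.
Reached i = s−1 = 1 without hitting −1: 26177 is a Miller–Rabin witness and 28749 is composite.

yes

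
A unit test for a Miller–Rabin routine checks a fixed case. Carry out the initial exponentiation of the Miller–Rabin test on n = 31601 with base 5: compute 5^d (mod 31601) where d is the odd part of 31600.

n − 1 = 31600 = 2^4 · 1975, so s = 4 and d = 1975.
5^1975 mod 31601 = 28616.

28616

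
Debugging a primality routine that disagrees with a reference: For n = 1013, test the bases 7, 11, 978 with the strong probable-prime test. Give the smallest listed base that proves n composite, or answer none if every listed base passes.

n − 1 = 1012 = 2^2 · 253, so s = 2 and d = 253.
Base 7: x_0 = 7^253 mod 1013 = 968. x_0 is neither 1 nor 1012, so continue squaring. x_1 = 968^2 mod 1013 = 1012. x_1 ≡ −1, so 7 is not a witness.
Base 11: x_0 = 11^253 mod 1013 = 1012. x_0 = 1012 ≡ −1, so 11 is not a witness.
Base 978: x_0 = 978^253 mod 1013 = 1. x_0 = 1, so 978 is not a witness.
No listed base is a witness for 1013.

none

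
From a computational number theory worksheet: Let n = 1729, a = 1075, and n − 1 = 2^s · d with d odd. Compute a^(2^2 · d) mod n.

1

n − 1 = 1728 = 2^6 · 27, so s = 6 and d = 27.
x_0 = 1075^27 mod 1729 = 1.
x_1 = 1^2 mod 1729 = 1.
x_2 = 1^2 mod 1729 = 1.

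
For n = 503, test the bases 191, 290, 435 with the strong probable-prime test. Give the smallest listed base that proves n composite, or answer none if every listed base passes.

none

n − 1 = 502 = 2^1 · 251, so s = 1 and d = 251.
Base 191: x_0 = 191^251 mod 503 = 502. x_0 = 502 ≡ −1, so 191 is not a witness.
Base 290: x_0 = 290^251 mod 503 = 1. x_0 = 1, so 290 is not a witness.
Base 435: x_0 = 435^251 mod 503 = 1. x_0 = 1, so 435 is not a witness.
No listed base is a witness for 503.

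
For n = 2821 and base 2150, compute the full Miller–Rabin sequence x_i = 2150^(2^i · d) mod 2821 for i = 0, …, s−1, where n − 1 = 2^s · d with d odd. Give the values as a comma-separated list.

2696, 1520

n − 1 = 2820 = 2^2 · 705, so s = 2 and d = 705.
x_0 = 2150^705 mod 2821 = 2696.
x_1 = 2696^2 mod 2821 = 1520.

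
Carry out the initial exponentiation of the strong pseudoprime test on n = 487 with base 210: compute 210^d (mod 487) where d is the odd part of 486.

486

n − 1 = 486 = 2^1 · 243, so s = 1 and d = 243.
Repeated squaring mod 487: 210^1 ≡ 210, 210^2 ≡ 270, 210^4 ≡ 337, 210^8 ≡ 98, 210^16 ≡ 351, 210^32 ≡ 477, 210^64 ≡ 100, 210^128 ≡ 260.
243 = 128 + 64 + 32 + 16 + 2 + 1, so 210^243 ≡ 260·100·477·351·270·210 ≡ 486 (mod 487).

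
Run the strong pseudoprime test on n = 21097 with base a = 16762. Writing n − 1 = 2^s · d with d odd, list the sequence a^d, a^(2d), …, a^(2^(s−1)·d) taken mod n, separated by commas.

6069, 18496, 14161

n − 1 = 21096 = 2^3 · 2637, so s = 3 and d = 2637.
x_0 = 16762^2637 mod 21097 = 6069.
x_1 = 6069^2 mod 21097 = 18496.
x_2 = 18496^2 mod 21097 = 14161.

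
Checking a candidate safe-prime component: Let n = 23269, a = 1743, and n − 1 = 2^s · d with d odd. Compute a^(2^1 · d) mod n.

n − 1 = 23268 = 2^2 · 5817, so s = 2 and d = 5817.
Repeated squaring mod 23269: 1743^1 ≡ 1743, 1743^2 ≡ 13079, 1743^4 ≡ 9822, 1743^8 ≡ 21679, 1743^16 ≡ 15048, 1743^32 ≡ 11665, 1743^64 ≡ 18382, 1743^128 ≡ 8775, 1743^256 ≡ 3504, 1743^512 ≡ 15253, 1743^1024 ≡ 10547, 1743^2048 ≡ 13389, 1743^4096 ≡ 945.
5817 = 4096 + 1024 + 512 + 128 + 32 + 16 + 8 + 1, so 1743^5817 ≡ 945·10547·15253·8775·11665·15048·21679·1743 ≡ 1 (mod 23269).
x_0 = 1.
x_1 = 1^2 mod 23269 = 1.

1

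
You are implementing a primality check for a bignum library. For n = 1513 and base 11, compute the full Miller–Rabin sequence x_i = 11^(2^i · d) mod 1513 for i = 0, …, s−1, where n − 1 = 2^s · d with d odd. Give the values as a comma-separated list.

1214, 134, 1313

n − 1 = 1512 = 2^3 · 189, so s = 3 and d = 189.
x_0 = 11^189 mod 1513 = 1214.
x_1 = 1214^2 mod 1513 = 134.
x_2 = 134^2 mod 1513 = 1313.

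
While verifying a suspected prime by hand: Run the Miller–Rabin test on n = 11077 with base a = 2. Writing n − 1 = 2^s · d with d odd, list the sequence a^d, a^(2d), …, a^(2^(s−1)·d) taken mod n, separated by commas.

n − 1 = 11076 = 2^2 · 2769, so s = 2 and d = 2769.
x_0 = 2^2769 mod 11077 = 8828.
x_1 = 8828^2 mod 11077 = 6889.

8828, 6889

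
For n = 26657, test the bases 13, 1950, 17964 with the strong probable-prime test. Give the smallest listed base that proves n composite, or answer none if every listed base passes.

13

n − 1 = 26656 = 2^5 · 833, so s = 5 and d = 833.
Base 13: x_0 = 13^833 mod 26657 = 9685. x_0 is neither 1 nor 26656, so continue squaring. x_1 = 9685^2 mod 26657 = 19899. x_2 = 19899^2 mod 26657 = 7123. x_3 = 7123^2 mod 26657 = 8858. x_4 = 8858^2 mod 26657 = 12613. Reached i = s−1 = 4 without hitting −1: 13 is a Miller–Rabin witness and 26657 is composite.
Base 1950: x_0 = 1950^833 mod 26657 = 1718. x_0 is neither 1 nor 26656, so continue squaring. x_1 = 1718^2 mod 26657 = 19254. x_2 = 19254^2 mod 26657 = 24274. x_3 = 24274^2 mod 26657 = 748. x_4 = 748^2 mod 26657 = 26364. Reached i = s−1 = 4 without hitting −1: 1950 is a Miller–Rabin witness and 26657 is composite.
Base 17964: x_0 = 17964^833 mod 26657 = 11340. x_0 is neither 1 nor 26656, so continue squaring. x_1 = 11340^2 mod 26657 = 2232. x_2 = 2232^2 mod 26657 = 23622. x_3 = 23622^2 mod 26657 = 14560. x_4 = 14560^2 mod 26657 = 17136. Reached i = s−1 = 4 without hitting −1: 17964 is a Miller–Rabin witness and 26657 is composite.
The smallest witness among the given bases is 13.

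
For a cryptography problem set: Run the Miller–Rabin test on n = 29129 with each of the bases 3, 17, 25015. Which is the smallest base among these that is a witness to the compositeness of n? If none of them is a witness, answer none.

none

n − 1 = 29128 = 2^3 · 3641, so s = 3 and d = 3641.
Base 3: x_0 = 3^3641 mod 29129 = 21156. x_0 is neither 1 nor 29128, so continue squaring. x_1 = 21156^2 mod 29129 = 9251. x_2 = 9251^2 mod 29129 = 29128. x_2 ≡ −1, so 3 is not a witness.
Base 17: x_0 = 17^3641 mod 29129 = 1. x_0 = 1, so 17 is not a witness.
Base 25015: x_0 = 25015^3641 mod 29129 = 9251. x_0 is neither 1 nor 29128, so continue squaring. x_1 = 9251^2 mod 29129 = 29128. x_1 ≡ −1, so 25015 is not a witness.
No listed base is a witness for 29129.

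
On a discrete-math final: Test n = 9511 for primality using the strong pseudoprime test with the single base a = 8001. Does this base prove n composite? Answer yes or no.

no

n − 1 = 9510 = 2^1 · 4755, so s = 1 and d = 4755.
By repeated squaring, 8001^4755 ≡ 9510 (mod 9511).
x_0 = 8001^4755 mod 9511 = 9510.
x_0 = 9510 ≡ −1, so 8001 is not a witness.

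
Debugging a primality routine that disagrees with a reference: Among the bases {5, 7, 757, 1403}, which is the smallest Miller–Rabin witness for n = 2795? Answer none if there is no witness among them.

5

n − 1 = 2794 = 2^1 · 1397, so s = 1 and d = 1397.
Base 5: x_0 = 5^1397 mod 2795 = 980. x_0 ∉ {1, 2794} and s = 1, so 5 is a Miller–Rabin witness and 2795 is composite.
Base 7: x_0 = 7^1397 mod 2795 = 37. x_0 ∉ {1, 2794} and s = 1, so 7 is a Miller–Rabin witness and 2795 is composite.
Base 757: x_0 = 757^1397 mod 2795 = 2427. x_0 ∉ {1, 2794} and s = 1, so 757 is a Miller–Rabin witness and 2795 is composite.
Base 1403: x_0 = 1403^1397 mod 2795 = 168. x_0 ∉ {1, 2794} and s = 1, so 1403 is a Miller–Rabin witness and 2795 is composite.
The smallest witness among the given bases is 5.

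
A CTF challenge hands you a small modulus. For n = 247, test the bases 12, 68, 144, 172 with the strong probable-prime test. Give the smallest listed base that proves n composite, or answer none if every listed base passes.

n − 1 = 246 = 2^1 · 123, so s = 1 and d = 123.
Base 12: x_0 = 12^123 mod 247 = 246. x_0 = 246 ≡ −1, so 12 is not a witness.
Base 68: x_0 = 68^123 mod 247 = 1. x_0 = 1, so 68 is not a witness.
Base 144: x_0 = 144^123 mod 247 = 1. x_0 = 1, so 144 is not a witness.
Base 172: x_0 = 172^123 mod 247 = 1. x_0 = 1, so 172 is not a witness.
No listed base is a witness for 247.

none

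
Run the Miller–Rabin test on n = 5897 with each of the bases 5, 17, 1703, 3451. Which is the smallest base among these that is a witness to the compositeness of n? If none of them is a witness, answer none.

none

n − 1 = 5896 = 2^3 · 737, so s = 3 and d = 737.
Base 5: x_0 = 5^737 mod 5897 = 5236. x_0 is neither 1 nor 5896, so continue squaring. x_1 = 5236^2 mod 5897 = 543. x_2 = 543^2 mod 5897 = 5896. x_2 ≡ −1, so 5 is not a witness.
Base 17: x_0 = 17^737 mod 5897 = 543. x_0 is neither 1 nor 5896, so continue squaring. x_1 = 543^2 mod 5897 = 5896. x_1 ≡ −1, so 17 is not a witness.
Base 1703: x_0 = 1703^737 mod 5897 = 543. x_0 is neither 1 nor 5896, so continue squaring. x_1 = 543^2 mod 5897 = 5896. x_1 ≡ −1, so 1703 is not a witness.
Base 3451: x_0 = 3451^737 mod 5897 = 5896. x_0 = 5896 ≡ −1, so 3451 is not a witness.
No listed base is a witness for 5897.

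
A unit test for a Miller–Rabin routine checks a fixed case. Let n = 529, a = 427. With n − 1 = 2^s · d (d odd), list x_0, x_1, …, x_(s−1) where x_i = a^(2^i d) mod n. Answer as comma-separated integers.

n − 1 = 528 = 2^4 · 33, so s = 4 and d = 33.
x_0 = 427^33 mod 529 = 369.
x_1 = 369^2 mod 529 = 208.
x_2 = 208^2 mod 529 = 415.
x_3 = 415^2 mod 529 = 300.

369, 208, 415, 300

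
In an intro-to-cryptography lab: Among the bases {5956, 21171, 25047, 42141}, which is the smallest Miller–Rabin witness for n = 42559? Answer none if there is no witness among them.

5956

n − 1 = 42558 = 2^1 · 21279, so s = 1 and d = 21279.
Base 5956: x_0 = 5956^21279 mod 42559 = 16707. x_0 ∉ {1, 42558} and s = 1, so 5956 is a Miller–Rabin witness and 42559 is composite.
Base 21171: x_0 = 21171^21279 mod 42559 = 31391. x_0 ∉ {1, 42558} and s = 1, so 21171 is a Miller–Rabin witness and 42559 is composite.
Base 25047: x_0 = 25047^21279 mod 42559 = 7447. x_0 ∉ {1, 42558} and s = 1, so 25047 is a Miller–Rabin witness and 42559 is composite.
Base 42141: x_0 = 42141^21279 mod 42559 = 979. x_0 ∉ {1, 42558} and s = 1, so 42141 is a Miller–Rabin witness and 42559 is composite.
The smallest witness among the given bases is 5956.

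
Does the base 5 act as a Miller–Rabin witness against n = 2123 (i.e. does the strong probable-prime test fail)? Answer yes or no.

n − 1 = 2122 = 2^1 · 1061, so s = 1 and d = 1061.
x_0 = 5^1061 mod 2123 = 1314.
x_0 ∉ {1, 2122} and s = 1, so 5 is a Miller–Rabin witness and 2123 is composite.

yes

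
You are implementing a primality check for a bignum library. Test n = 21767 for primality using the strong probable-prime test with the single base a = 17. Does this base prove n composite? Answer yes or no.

no

n − 1 = 21766 = 2^1 · 10883, so s = 1 and d = 10883.
By repeated squaring, 17^10883 ≡ 21766 (mod 21767).
x_0 = 17^10883 mod 21767 = 21766.
x_0 = 21766 ≡ −1, so 17 is not a witness.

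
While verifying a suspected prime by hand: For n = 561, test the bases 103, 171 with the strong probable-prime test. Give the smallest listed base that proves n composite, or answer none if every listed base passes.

171

n − 1 = 560 = 2^4 · 35, so s = 4 and d = 35.
Base 103: x_0 = 103^35 mod 561 = 1. x_0 = 1, so 103 is not a witness.
Base 171: x_0 = 171^35 mod 561 = 120. x_0 is neither 1 nor 560, so continue squaring. x_1 = 120^2 mod 561 = 375. x_2 = 375^2 mod 561 = 375. x_3 = 375^2 mod 561 = 375. Reached i = s−1 = 3 without hitting −1: 171 is a Miller–Rabin witness and 561 is composite.
The smallest witness among the given bases is 171.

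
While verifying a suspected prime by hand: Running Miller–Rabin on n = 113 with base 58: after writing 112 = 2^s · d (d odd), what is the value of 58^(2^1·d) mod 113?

95

n − 1 = 112 = 2^4 · 7, so s = 4 and d = 7.
By repeated squaring, 58^7 ≡ 78 (mod 113).
x_0 = 78.
x_1 = 78^2 mod 113 = 95.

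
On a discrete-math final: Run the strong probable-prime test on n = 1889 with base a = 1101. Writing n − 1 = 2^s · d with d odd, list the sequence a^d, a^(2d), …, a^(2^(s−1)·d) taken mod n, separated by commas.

n − 1 = 1888 = 2^5 · 59, so s = 5 and d = 59.
x_0 = 1101^59 mod 1889 = 1689.
x_1 = 1689^2 mod 1889 = 331.
x_2 = 331^2 mod 1889 = 1888.
x_3 = 1888^2 mod 1889 = 1.
x_4 = 1^2 mod 1889 = 1.

1689, 331, 1888, 1, 1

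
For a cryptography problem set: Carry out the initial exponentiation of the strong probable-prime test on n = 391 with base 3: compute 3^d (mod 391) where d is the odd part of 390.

282

n − 1 = 390 = 2^1 · 195, so s = 1 and d = 195.
3^195 mod 391 = 282.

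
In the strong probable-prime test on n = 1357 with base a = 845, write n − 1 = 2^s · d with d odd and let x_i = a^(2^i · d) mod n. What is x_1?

969

n − 1 = 1356 = 2^2 · 339, so s = 2 and d = 339.
Repeated squaring mod 1357: 845^1 ≡ 845, 845^2 ≡ 243, 845^4 ≡ 698, 845^8 ≡ 41, 845^16 ≡ 324, 845^32 ≡ 487, 845^64 ≡ 1051, 845^128 ≡ 3, 845^256 ≡ 9.
339 = 256 + 64 + 16 + 2 + 1, so 845^339 ≡ 9·1051·324·243·845 ≡ 536 (mod 1357).
x_0 = 536.
x_1 = 536^2 mod 1357 = 969.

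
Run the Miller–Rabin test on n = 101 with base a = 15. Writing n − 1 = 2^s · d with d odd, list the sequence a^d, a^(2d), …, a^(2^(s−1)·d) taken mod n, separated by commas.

10, 100

n − 1 = 100 = 2^2 · 25, so s = 2 and d = 25.
x_0 = 15^25 mod 101 = 10.
x_1 = 10^2 mod 101 = 100.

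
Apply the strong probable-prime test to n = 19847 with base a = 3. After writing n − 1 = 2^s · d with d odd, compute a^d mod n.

n − 1 = 19846 = 2^1 · 9923, so s = 1 and d = 9923.
Repeated squaring mod 19847: 3^1 ≡ 3, 3^2 ≡ 9, 3^4 ≡ 81, 3^8 ≡ 6561, 3^16 ≡ 18425, 3^32 ≡ 17537, 3^64 ≡ 17104, 3^128 ≡ 2036, 3^256 ≡ 17120, 3^512 ≡ 13751, 3^1024 ≡ 7632, 3^2048 ≡ 16326, 3^4096 ≡ 12913, 3^8192 ≡ 10922.
9923 = 8192 + 1024 + 512 + 128 + 64 + 2 + 1, so 3^9923 ≡ 10922·7632·13751·2036·17104·9·3 ≡ 6128 (mod 19847).

6128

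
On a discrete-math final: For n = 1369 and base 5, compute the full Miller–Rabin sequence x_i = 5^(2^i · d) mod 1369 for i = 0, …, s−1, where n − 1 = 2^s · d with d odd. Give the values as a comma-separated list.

n − 1 = 1368 = 2^3 · 171, so s = 3 and d = 171.
x_0 = 5^171 mod 1369 = 845.
x_1 = 845^2 mod 1369 = 776.
x_2 = 776^2 mod 1369 = 1185.

845, 776, 1185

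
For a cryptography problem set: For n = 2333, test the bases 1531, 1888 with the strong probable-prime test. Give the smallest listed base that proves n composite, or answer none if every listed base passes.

none

n − 1 = 2332 = 2^2 · 583, so s = 2 and d = 583.
Base 1531: x_0 = 1531^583 mod 2333 = 2225. x_0 is neither 1 nor 2332, so continue squaring. x_1 = 2225^2 mod 2333 = 2332. x_1 ≡ −1, so 1531 is not a witness.
Base 1888: x_0 = 1888^583 mod 2333 = 2332. x_0 = 2332 ≡ −1, so 1888 is not a witness.
No listed base is a witness for 2333.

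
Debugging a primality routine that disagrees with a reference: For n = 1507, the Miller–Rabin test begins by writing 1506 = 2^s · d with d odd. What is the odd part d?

Halving: 1506 → 753; 753 is odd.
So 1506 = 2^1 · 753.

753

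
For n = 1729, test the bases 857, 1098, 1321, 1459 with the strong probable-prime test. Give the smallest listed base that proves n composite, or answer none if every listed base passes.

n − 1 = 1728 = 2^6 · 27, so s = 6 and d = 27.
Base 857: x_0 = 857^27 mod 1729 = 1728. x_0 = 1728 ≡ −1, so 857 is not a witness.
Base 1098: x_0 = 1098^27 mod 1729 = 398. x_0 is neither 1 nor 1728, so continue squaring. x_1 = 398^2 mod 1729 = 1065. x_2 = 1065^2 mod 1729 = 1. x_2 = 1 but x_1 ≠ ±1, a nontrivial square root of 1 — 1098 is a witness and 1729 is composite.
Base 1321: x_0 = 1321^27 mod 1729 = 265. x_0 is neither 1 nor 1728, so continue squaring. x_1 = 265^2 mod 1729 = 1065. x_2 = 1065^2 mod 1729 = 1. x_2 = 1 but x_1 ≠ ±1, a nontrivial square root of 1 — 1321 is a witness and 1729 is composite.
Base 1459: x_0 = 1459^27 mod 1729 = 664. x_0 is neither 1 nor 1728, so continue squaring. x_1 = 664^2 mod 1729 = 1. x_1 = 1 but x_0 ≠ ±1, a nontrivial square root of 1 — 1459 is a witness and 1729 is composite.
The smallest witness among the given bases is 1098.

1098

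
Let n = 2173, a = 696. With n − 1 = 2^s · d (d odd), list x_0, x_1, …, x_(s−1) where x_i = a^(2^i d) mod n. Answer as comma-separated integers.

n − 1 = 2172 = 2^2 · 543, so s = 2 and d = 543.
x_0 = 696^543 mod 2173 = 1024.
x_1 = 1024^2 mod 2173 = 1190.

1024, 1190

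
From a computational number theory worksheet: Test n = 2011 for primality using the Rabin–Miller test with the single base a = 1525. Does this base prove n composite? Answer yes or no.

n − 1 = 2010 = 2^1 · 1005, so s = 1 and d = 1005.
x_0 = 1525^1005 mod 2011 = 2010.
x_0 = 2010 ≡ −1, so 1525 is not a witness.

no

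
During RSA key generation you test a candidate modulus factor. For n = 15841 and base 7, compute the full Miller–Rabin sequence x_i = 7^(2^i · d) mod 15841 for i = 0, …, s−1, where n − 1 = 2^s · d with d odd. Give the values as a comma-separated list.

12432, 9828, 7007, 6790, 6790

n − 1 = 15840 = 2^5 · 495, so s = 5 and d = 495.
x_0 = 7^495 mod 15841 = 12432.
x_1 = 12432^2 mod 15841 = 9828.
x_2 = 9828^2 mod 15841 = 7007.
x_3 = 7007^2 mod 15841 = 6790.
x_4 = 6790^2 mod 15841 = 6790.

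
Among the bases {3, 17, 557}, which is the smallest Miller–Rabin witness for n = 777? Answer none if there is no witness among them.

n − 1 = 776 = 2^3 · 97, so s = 3 and d = 97.
Base 3: x_0 = 3^97 mod 777 = 633. x_0 is neither 1 nor 776, so continue squaring. x_1 = 633^2 mod 777 = 534. x_2 = 534^2 mod 777 = 774. Reached i = s−1 = 2 without hitting −1: 3 is a Miller–Rabin witness and 777 is composite.
Base 17: x_0 = 17^97 mod 777 = 59. x_0 is neither 1 nor 776, so continue squaring. x_1 = 59^2 mod 777 = 373. x_2 = 373^2 mod 777 = 46. Reached i = s−1 = 2 without hitting −1: 17 is a Miller–Rabin witness and 777 is composite.
Base 557: x_0 = 557^97 mod 777 = 242. x_0 is neither 1 nor 776, so continue squaring. x_1 = 242^2 mod 777 = 289. x_2 = 289^2 mod 777 = 382. Reached i = s−1 = 2 without hitting −1: 557 is a Miller–Rabin witness and 777 is composite.
The smallest witness among the given bases is 3.

3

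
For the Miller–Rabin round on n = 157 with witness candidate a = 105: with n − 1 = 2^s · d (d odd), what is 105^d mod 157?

156

n − 1 = 156 = 2^2 · 39, so s = 2 and d = 39.
By repeated squaring, 105^39 ≡ 156 (mod 157).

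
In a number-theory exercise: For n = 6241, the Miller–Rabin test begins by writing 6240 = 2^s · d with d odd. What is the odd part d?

195

Halving: 6240 → 3120 → 1560 → 780 → 390 → 195; 195 is odd.
So 6240 = 2^5 · 195.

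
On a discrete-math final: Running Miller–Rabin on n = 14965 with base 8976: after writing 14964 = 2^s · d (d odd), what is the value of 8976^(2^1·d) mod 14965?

n − 1 = 14964 = 2^2 · 3741, so s = 2 and d = 3741.
Repeated squaring mod 14965: 8976^1 ≡ 8976, 8976^2 ≡ 11981, 8976^4 ≡ 81, 8976^8 ≡ 6561, 8976^16 ≡ 7381, 8976^32 ≡ 6561, 8976^64 ≡ 7381, 8976^128 ≡ 6561, 8976^256 ≡ 7381, 8976^512 ≡ 6561, 8976^1024 ≡ 7381, 8976^2048 ≡ 6561.
3741 = 2048 + 1024 + 512 + 128 + 16 + 8 + 4 + 1, so 8976^3741 ≡ 6561·7381·6561·6561·7381·6561·81·8976 ≡ 11196 (mod 14965).
x_0 = 11196.
x_1 = 11196^2 mod 14965 = 3576.

3576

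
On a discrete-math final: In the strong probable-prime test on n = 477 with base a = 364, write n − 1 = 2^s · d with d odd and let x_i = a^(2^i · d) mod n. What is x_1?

175

n − 1 = 476 = 2^2 · 119, so s = 2 and d = 119.
Repeated squaring mod 477: 364^1 ≡ 364, 364^2 ≡ 367, 364^4 ≡ 175, 364^8 ≡ 97, 364^16 ≡ 346, 364^32 ≡ 466, 364^64 ≡ 121.
119 = 64 + 32 + 16 + 4 + 2 + 1, so 364^119 ≡ 121·466·346·175·367·364 ≡ 367 (mod 477).
x_0 = 367.
x_1 = 367^2 mod 477 = 175.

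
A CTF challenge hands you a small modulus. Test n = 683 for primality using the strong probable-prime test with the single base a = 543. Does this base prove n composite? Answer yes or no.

n − 1 = 682 = 2^1 · 341, so s = 1 and d = 341.
x_0 = 543^341 mod 683 = 682.
x_0 = 682 ≡ −1, so 543 is not a witness.

no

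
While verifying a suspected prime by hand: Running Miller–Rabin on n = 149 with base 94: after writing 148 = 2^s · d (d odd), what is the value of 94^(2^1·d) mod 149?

n − 1 = 148 = 2^2 · 37, so s = 2 and d = 37.
x_0 = 94^37 mod 149 = 44.
x_1 = 44^2 mod 149 = 148.

148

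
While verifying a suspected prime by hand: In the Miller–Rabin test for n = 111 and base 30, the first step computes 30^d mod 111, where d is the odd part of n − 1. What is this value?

30

n − 1 = 110 = 2^1 · 55, so s = 1 and d = 55.
30^55 mod 111 = 30.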